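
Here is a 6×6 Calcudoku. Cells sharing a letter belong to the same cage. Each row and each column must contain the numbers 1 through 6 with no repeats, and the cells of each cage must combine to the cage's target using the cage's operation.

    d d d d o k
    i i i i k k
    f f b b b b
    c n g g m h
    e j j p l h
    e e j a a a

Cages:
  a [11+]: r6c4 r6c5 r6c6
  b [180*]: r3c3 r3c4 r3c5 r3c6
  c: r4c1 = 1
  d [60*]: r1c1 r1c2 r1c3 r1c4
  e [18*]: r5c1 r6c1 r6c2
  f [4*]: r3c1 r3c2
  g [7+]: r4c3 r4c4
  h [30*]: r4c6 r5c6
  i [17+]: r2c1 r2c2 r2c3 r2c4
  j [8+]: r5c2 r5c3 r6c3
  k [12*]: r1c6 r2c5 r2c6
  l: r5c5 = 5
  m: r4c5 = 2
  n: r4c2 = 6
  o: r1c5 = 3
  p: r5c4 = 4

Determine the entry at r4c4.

Cage o is a single given cell, so r1c5 = 3.
Cage c is a single given cell, leaving r4c1 = 1.
N is a freebie, which forces r4c2 = 6.
Cage m is a single given cell, which forces r4c5 = 2.
Row 4 already has 6, which forces r4c6 = 5.
Cage p is given, which forces r5c4 = 4.
L is a freebie, which forces r5c5 = 5.
Column 6 already has 5, leaving r5c6 = 6.
1 is placed in column 1, so r3c1 = 4.
Cage f needs two cells with product 4, which forces r3c2 = 1.
Column 5 now contains 5; hence r3c5 = 6.
Cage g needs two cells with sum 7, leaving r4c3 = 4.
Column 4 now contains 4, leaving r4c4 = 3.
Row 5 now contains 6, leaving r5c1 = 3.
3 is placed in row 5, which forces r5c2 = 2.
Row 5 now contains 2, which forces r5c3 = 1.
1 is placed in column 2, leaving r6c2 = 3.
Row 6 already has 3, leaving r6c3 = 5.
2 is placed in column 2, which forces r1c2 = 5.
Cage d has product 60, leaving r1c4 = 1.
Row 1 already has 1; hence r1c6 = 4.
The 4 cells of cage i must have sum 17; hence r2c2 = 4.
4 is placed in row 2, so r2c5 = 1.
Cage k has product 12, which forces r2c6 = 3.
Cage b needs product 180, so r3c4 = 5.
3 is placed in column 6; hence r3c6 = 2.
Cage e has product 18, which forces r6c1 = 2.
Cage a has sum 11; hence r6c4 = 6.
1 is placed in column 5, leaving r6c5 = 4.
Column 6 now contains 4, which forces r6c6 = 1.
Column 1 already has 2, so r1c1 = 6.
Cage d has product 60, leaving r1c3 = 2.
Cage i has sum 17, which forces r2c1 = 5.
The 4 cells of cage i must have sum 17, leaving r2c3 = 6.
6 is placed in column 4, leaving r2c4 = 2.
Row 3 now contains 2, which forces r3c3 = 3.
Completed grid: 6 5 2 1 3 4 / 5 4 6 2 1 3 / 4 1 3 5 6 2 / 1 6 4 3 2 5 / 3 2 1 4 5 6 / 2 3 5 6 4 1.

3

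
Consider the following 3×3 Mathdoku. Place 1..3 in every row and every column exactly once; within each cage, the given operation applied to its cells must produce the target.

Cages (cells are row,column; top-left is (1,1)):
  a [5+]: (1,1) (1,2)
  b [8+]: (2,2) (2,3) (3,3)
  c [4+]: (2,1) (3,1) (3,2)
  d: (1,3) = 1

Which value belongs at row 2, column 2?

3

Cage d is a single given cell, so (1,3) = 1.
Cage c needs sum 4, so (2,1) = 1.
The 3 cells of cage b must have sum 8; hence (2,2) = 3.
Cage b needs sum 8, so (2,3) = 2.
The 3 cells of cage c must have sum 4; hence (3,1) = 2.
The 3 cells of cage c must have sum 4, which forces (3,2) = 1.
Cage b has sum 8, which forces (3,3) = 3.
2 is placed in column 1, which forces (1,1) = 3.
3 is placed in column 2; hence (1,2) = 2.
Completed grid: 3 2 1 / 1 3 2 / 2 1 3.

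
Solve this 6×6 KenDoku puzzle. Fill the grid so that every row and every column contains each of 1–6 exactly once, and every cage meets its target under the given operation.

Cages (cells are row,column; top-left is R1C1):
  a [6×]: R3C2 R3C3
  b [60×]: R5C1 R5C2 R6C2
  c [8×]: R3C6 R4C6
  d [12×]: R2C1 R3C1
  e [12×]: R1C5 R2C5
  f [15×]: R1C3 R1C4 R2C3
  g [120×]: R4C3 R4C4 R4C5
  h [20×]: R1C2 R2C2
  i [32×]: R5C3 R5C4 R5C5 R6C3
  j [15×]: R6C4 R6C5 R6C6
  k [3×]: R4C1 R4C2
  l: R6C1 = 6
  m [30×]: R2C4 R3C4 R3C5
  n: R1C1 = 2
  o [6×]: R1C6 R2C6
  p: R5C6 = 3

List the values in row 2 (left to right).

N is a freebie; hence R1C1 = 2.
P is a freebie, so R5C6 = 3.
Cage l is a single given cell, leaving R6C1 = 6.
The 4 cells of cage i must have product 32; hence R6C3 = 4.
In row 4, 2 can only go at R4C6, so R4C6 = 2.
Column 6 already has 2, which forces R3C6 = 4.
The two cells of cage d must have product 12, so R2C1 = 4.
Row 2 already has 4; hence R2C2 = 5.
Row 3 now contains 4, which forces R3C1 = 3.
3 is placed in column 1; hence R4C1 = 1.
Row 4 now contains 1; hence R4C2 = 3.
4 is placed in column 1; hence R5C1 = 5.
Column 2 now contains 3; hence R6C2 = 2.
5 is placed in column 2; hence R1C2 = 4.
Row 1 now contains 4, so R1C5 = 6.
Row 1 already has 6, leaving R1C6 = 1.
1 is placed in column 6, leaving R2C6 = 6.
The 3 cells of cage b must have product 60; hence R5C2 = 6.
1 is placed in column 6, which forces R6C6 = 5.
Cage f needs product 15, so R2C3 = 1.
Row 2 now contains 1, leaving R2C4 = 3.
Cage e's pair has product 12, so R2C5 = 2.
6 is placed in column 2; hence R3C2 = 1.
Cage a needs two cells with product 6; hence R3C3 = 6.
Column 5 now contains 2, leaving R3C5 = 5.
Column 3 now contains 6, so R4C3 = 5.
Column 5 already has 5, so R4C5 = 4.
Column 3 now contains 1; hence R5C3 = 2.
Column 5 already has 4, leaving R5C5 = 1.
3 is placed in column 4, leaving R6C4 = 1.
Column 5 now contains 1, so R6C5 = 3.
Column 3 now contains 5, so R1C3 = 3.
3 is placed in column 4, so R1C4 = 5.
Row 3 now contains 5, so R3C4 = 2.
Row 4 now contains 4; hence R4C4 = 6.
Row 5 already has 1, which forces R5C4 = 4.
The full grid is 2 4 3 5 6 1 / 4 5 1 3 2 6 / 3 1 6 2 5 4 / 1 3 5 6 4 2 / 5 6 2 4 1 3 / 6 2 4 1 3 5.

4 5 1 3 2 6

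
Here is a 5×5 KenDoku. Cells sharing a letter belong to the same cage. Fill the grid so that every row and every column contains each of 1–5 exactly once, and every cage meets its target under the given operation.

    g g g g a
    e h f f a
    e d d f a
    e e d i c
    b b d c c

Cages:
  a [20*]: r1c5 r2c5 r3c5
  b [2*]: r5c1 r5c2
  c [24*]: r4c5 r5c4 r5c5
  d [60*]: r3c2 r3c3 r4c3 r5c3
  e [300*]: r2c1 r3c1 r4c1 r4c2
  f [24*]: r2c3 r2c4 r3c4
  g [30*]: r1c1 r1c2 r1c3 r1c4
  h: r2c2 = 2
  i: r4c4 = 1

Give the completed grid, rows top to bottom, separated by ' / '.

H is a freebie, leaving r2c2 = 2.
Cage e has product 300, leaving r4c2 = 5.
Cage i is given; hence r4c4 = 1.
Column 2 now contains 2; hence r5c2 = 1.
Column 2 already has 1; hence r1c2 = 3.
Column 2 already has 3, leaving r3c2 = 4.
Cage d has product 60; hence r3c3 = 1.
The 3 cells of cage f must have product 24; hence r3c4 = 2.
1 is placed in row 3, leaving r3c5 = 5.
Row 5 already has 1, so r5c1 = 2.
Cage d has product 60, so r5c3 = 5.
Cage g needs product 30, which forces r1c1 = 1.
5 is placed in column 3; hence r1c3 = 2.
Column 4 now contains 2, so r1c4 = 5.
Row 1 already has 1, leaving r1c5 = 4.
The 4 cells of cage e must have product 300, which forces r2c1 = 5.
Column 5 already has 4; hence r2c5 = 1.
5 is placed in row 3, so r3c1 = 3.
The 4 cells of cage e must have product 300, so r4c1 = 4.
Cage d needs product 60, so r4c3 = 3.
Cage c has product 24, leaving r4c5 = 2.
Column 5 already has 4, which forces r5c5 = 3.
Column 3 already has 3, leaving r2c3 = 4.
Cage f has product 24; hence r2c4 = 3.
Row 5 already has 3, so r5c4 = 4.

1 3 2 5 4 / 5 2 4 3 1 / 3 4 1 2 5 / 4 5 3 1 2 / 2 1 5 4 3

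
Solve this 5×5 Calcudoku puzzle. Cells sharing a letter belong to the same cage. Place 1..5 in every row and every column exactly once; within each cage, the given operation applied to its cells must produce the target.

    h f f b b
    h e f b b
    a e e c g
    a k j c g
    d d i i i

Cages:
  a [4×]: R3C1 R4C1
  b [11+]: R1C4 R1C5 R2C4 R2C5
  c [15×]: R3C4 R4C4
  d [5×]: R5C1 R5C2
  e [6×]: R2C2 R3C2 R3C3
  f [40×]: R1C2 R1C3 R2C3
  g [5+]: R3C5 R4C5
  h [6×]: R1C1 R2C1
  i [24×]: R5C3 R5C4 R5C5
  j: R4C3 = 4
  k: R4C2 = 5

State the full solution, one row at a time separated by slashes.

3 4 2 1 5 / 2 3 5 4 1 / 4 2 1 5 3 / 1 5 4 3 2 / 5 1 3 2 4

K is a freebie, leaving R4C2 = 5.
Cage j is a single given cell, so R4C3 = 4.
Row 4 already has 5; hence R4C4 = 3.
Column 2 now contains 5, leaving R5C2 = 1.
Cage f needs product 40, so R1C2 = 4.
Cage a needs two cells with product 4, so R3C1 = 4.
Cage e needs product 6, leaving R3C3 = 1.
3 is placed in column 4; hence R3C4 = 5.
4 is placed in row 3, leaving R3C5 = 3.
Row 4 already has 4, leaving R4C1 = 1.
Row 4 already has 1, leaving R4C5 = 2.
Row 5 already has 1, which forces R5C1 = 5.
2 is placed in column 5, which forces R5C5 = 4.
Cage b has sum 11, leaving R1C4 = 1.
The 4 cells of cage b must have sum 11, which forces R1C5 = 5.
Cage e has product 6, which forces R2C2 = 3.
Cage b has sum 11, leaving R2C4 = 4.
Cage b has sum 11, which forces R2C5 = 1.
Row 3 now contains 3, leaving R3C2 = 2.
Cage i needs product 24; hence R5C3 = 3.
Row 5 now contains 4; hence R5C4 = 2.
The two cells of cage h must have product 6, which forces R1C1 = 3.
5 is placed in row 1, which forces R1C3 = 2.
Row 2 now contains 3, leaving R2C1 = 2.
Cage f needs product 40, leaving R2C3 = 5.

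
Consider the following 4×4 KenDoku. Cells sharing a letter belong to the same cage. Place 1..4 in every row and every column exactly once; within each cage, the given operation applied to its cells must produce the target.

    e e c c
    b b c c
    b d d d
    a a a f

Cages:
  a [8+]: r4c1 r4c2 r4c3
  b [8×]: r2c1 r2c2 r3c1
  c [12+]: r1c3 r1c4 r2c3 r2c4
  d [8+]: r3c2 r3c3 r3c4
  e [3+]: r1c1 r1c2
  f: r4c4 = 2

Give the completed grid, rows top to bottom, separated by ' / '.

Cage f is a single given cell, so r4c4 = 2.
In row 3, 2 can only go at r3c1, so r3c1 = 2.
2 is placed in column 1; hence r1c1 = 1.
The two cells of cage e must have sum 3; hence r1c2 = 2.
Column 1 now contains 1; hence r2c1 = 4.
Row 2 now contains 4, leaving r2c2 = 1.
Row 2 now contains 1, so r2c4 = 3.
Column 1 already has 4, leaving r4c1 = 3.
Row 4 now contains 3, which forces r4c2 = 4.
4 is placed in row 4; hence r4c3 = 1.
Cage c needs sum 12, so r1c3 = 3.
3 is placed in column 4, which forces r1c4 = 4.
Row 2 now contains 3, leaving r2c3 = 2.
Column 2 now contains 4, which forces r3c2 = 3.
Cage d needs sum 8, which forces r3c3 = 4.
The 3 cells of cage d must have sum 8; hence r3c4 = 1.

1 2 3 4 / 4 1 2 3 / 2 3 4 1 / 3 4 1 2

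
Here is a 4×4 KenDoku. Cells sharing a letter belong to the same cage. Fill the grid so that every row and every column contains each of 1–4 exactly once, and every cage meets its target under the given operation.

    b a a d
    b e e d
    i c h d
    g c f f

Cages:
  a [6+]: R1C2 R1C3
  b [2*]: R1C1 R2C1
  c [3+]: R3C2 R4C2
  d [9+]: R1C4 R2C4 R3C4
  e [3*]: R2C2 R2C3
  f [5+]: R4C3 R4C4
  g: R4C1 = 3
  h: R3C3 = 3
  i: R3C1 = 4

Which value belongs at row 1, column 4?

3

I is a freebie, so R3C1 = 4.
Cage h is a single given cell; hence R3C3 = 3.
Row 3 now contains 3, so R3C4 = 2.
Cage g is a single given cell, leaving R4C1 = 3.
Cage e's pair has product 3, which forces R2C2 = 3.
Column 3 already has 3, leaving R2C3 = 1.
Row 2 already has 3, so R2C4 = 4.
Row 3 already has 2, which forces R3C2 = 1.
Cage c needs two cells with sum 3; hence R4C2 = 2.
Column 3 already has 1, leaving R4C3 = 4.
Column 4 already has 4, which forces R4C4 = 1.
Cage b's pair has product 2, leaving R1C1 = 1.
Column 2 already has 2, leaving R1C2 = 4.
Column 3 now contains 4, which forces R1C3 = 2.
Column 4 already has 4, leaving R1C4 = 3.
Row 2 now contains 1, leaving R2C1 = 2.
The full grid is 1 4 2 3 / 2 3 1 4 / 4 1 3 2 / 3 2 4 1.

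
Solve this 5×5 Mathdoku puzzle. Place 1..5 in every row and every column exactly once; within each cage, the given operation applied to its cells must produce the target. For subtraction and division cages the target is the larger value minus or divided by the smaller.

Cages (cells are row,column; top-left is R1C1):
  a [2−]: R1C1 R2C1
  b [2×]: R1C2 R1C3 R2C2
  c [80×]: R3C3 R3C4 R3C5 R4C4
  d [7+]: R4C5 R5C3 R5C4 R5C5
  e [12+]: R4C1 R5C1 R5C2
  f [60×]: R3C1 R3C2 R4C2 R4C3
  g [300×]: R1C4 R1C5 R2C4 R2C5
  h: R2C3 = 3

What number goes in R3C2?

3

Cage b needs product 2; hence R1C2 = 2.
The 3 cells of cage b must have product 2, leaving R1C3 = 1.
Cage b has product 2, which forces R2C2 = 1.
Cage h is given, which forces R2C3 = 3.
Cage d has sum 7, which forces R4C5 = 1.
Column 3 now contains 3, leaving R5C3 = 2.
2 is placed in row 5, leaving R5C5 = 3.
The 4 cells of cage g must have product 300, which forces R1C4 = 3.
Cage g has product 300; hence R1C5 = 5.
Cage g needs product 300; hence R2C4 = 5.
Cage g needs product 300, so R2C5 = 4.
Cage f has product 60, so R3C1 = 1.
1 is placed in row 3, so R3C4 = 4.
Column 5 now contains 4, so R3C5 = 2.
Cage e has sum 12; hence R4C1 = 3.
4 is placed in column 4; hence R4C4 = 2.
Row 5 already has 3, which forces R5C4 = 1.
Row 1 already has 3, leaving R1C1 = 4.
Row 2 already has 5, so R2C1 = 2.
Cage f needs product 60, which forces R3C2 = 3.
4 is placed in row 3, leaving R3C3 = 5.
5 is placed in column 3; hence R4C3 = 4.
Column 1 already has 4, so R5C1 = 5.
Row 5 already has 5; hence R5C2 = 4.
Row 4 now contains 4, leaving R4C2 = 5.
Completed grid: 4 2 1 3 5 / 2 1 3 5 4 / 1 3 5 4 2 / 3 5 4 2 1 / 5 4 2 1 3.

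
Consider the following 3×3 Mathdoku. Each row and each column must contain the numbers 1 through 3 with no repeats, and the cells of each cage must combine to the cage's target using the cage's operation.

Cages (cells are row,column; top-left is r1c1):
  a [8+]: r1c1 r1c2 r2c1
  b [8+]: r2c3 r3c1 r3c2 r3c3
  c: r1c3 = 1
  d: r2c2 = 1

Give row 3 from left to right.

1 2 3

The 3 cells of cage a must have sum 8, so r1c1 = 2.
Cage a needs sum 8, so r1c2 = 3.
Cage c is given, leaving r1c3 = 1.
Cage a has sum 8; hence r2c1 = 3.
Cage d is given, which forces r2c2 = 1.
Cage b has sum 8, leaving r2c3 = 2.
Column 1 now contains 3; hence r3c1 = 1.
1 is placed in column 2, which forces r3c2 = 2.
1 is placed in column 3, so r3c3 = 3.
Filled in: 2 3 1 / 3 1 2 / 1 2 3.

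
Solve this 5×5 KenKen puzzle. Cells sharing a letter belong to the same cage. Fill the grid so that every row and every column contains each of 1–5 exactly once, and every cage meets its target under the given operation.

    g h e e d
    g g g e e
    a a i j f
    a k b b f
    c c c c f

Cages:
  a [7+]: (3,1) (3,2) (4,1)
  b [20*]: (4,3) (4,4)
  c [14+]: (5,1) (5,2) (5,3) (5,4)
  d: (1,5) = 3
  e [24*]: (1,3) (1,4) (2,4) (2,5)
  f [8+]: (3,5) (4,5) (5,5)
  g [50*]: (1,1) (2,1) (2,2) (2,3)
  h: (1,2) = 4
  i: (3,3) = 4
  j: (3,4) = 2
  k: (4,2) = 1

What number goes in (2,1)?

Cage g has product 50, leaving (1,1) = 5.
Cage h is given, leaving (1,2) = 4.
Cage d is given; hence (1,5) = 3.
I is a freebie, which forces (3,3) = 4.
Cage j is given, leaving (3,4) = 2.
K is a freebie, leaving (4,2) = 1.
Column 3 already has 4; hence (4,3) = 5.
Row 4 already has 5; hence (4,4) = 4.
Row 4 now contains 4, which forces (4,5) = 2.
Cage e needs product 24, which forces (1,3) = 2.
Column 4 now contains 2; hence (1,4) = 1.
Cage g has product 50; hence (2,2) = 5.
Column 3 already has 2; hence (2,3) = 1.
Cage e has product 24, which forces (2,4) = 3.
The 4 cells of cage e must have product 24, which forces (2,5) = 4.
The 3 cells of cage a must have sum 7; hence (3,1) = 1.
Column 2 now contains 1, so (3,2) = 3.
1 is placed in row 3, so (3,5) = 5.
Row 4 already has 2; hence (4,1) = 3.
Cage c has sum 14, so (5,1) = 4.
Column 2 already has 3, so (5,2) = 2.
Column 3 already has 2; hence (5,3) = 3.
3 is placed in column 4; hence (5,4) = 5.
Column 5 already has 5; hence (5,5) = 1.
Row 2 already has 1, which forces (2,1) = 2.
The full grid is 5 4 2 1 3 / 2 5 1 3 4 / 1 3 4 2 5 / 3 1 5 4 2 / 4 2 3 5 1.

2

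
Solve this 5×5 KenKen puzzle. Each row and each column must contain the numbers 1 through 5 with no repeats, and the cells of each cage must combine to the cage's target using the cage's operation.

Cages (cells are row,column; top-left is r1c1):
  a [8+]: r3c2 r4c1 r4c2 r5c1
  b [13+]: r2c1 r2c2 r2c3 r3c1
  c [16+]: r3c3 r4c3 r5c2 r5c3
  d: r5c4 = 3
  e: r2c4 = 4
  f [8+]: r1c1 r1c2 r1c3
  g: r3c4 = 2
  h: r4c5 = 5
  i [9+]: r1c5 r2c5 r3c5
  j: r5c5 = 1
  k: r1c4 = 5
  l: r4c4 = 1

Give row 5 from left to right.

Cage k is given, which forces r1c4 = 5.
Cage e is a single given cell, leaving r2c4 = 4.
Cage g is a single given cell, which forces r3c4 = 2.
Cage l is given, leaving r4c4 = 1.
H is a freebie, so r4c5 = 5.
D is a freebie, leaving r5c4 = 3.
Cage j is given, leaving r5c5 = 1.
The 4 cells of cage a must have sum 8, which forces r3c2 = 1.
Cage a has sum 8, leaving r4c1 = 3.
The 4 cells of cage a must have sum 8; hence r4c2 = 2.
2 is placed in row 4; hence r4c3 = 4.
Cage a needs sum 8, so r5c1 = 2.
2 is placed in row 5, so r5c3 = 5.
5 is placed in column 3, leaving r3c3 = 3.
Row 3 now contains 3, which forces r3c5 = 4.
Row 5 now contains 5, which forces r5c2 = 4.
Cage f needs sum 8, which forces r1c1 = 4.
Column 2 already has 4, leaving r1c2 = 3.
Column 3 now contains 3, so r1c3 = 1.
Row 1 already has 3, leaving r1c5 = 2.
Cage b needs sum 13, so r2c1 = 1.
Cage b needs sum 13, so r2c2 = 5.
Cage b needs sum 13; hence r2c3 = 2.
2 is placed in column 5, leaving r2c5 = 3.
Row 3 now contains 4; hence r3c1 = 5.
The full grid is 4 3 1 5 2 / 1 5 2 4 3 / 5 1 3 2 4 / 3 2 4 1 5 / 2 4 5 3 1.

2 4 5 3 1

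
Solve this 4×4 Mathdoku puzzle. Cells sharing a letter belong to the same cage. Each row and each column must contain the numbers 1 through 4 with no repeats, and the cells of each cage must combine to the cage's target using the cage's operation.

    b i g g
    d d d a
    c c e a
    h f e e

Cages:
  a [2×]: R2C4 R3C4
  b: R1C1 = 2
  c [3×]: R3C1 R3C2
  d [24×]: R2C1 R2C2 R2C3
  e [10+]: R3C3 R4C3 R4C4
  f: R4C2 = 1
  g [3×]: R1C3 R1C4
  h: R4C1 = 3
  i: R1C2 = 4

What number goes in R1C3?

1

B is a freebie; hence R1C1 = 2.
Cage i is given, so R1C2 = 4.
Cage h is a single given cell, so R4C1 = 3.
F is a freebie, so R4C2 = 1.
3 is placed in row 4, leaving R4C4 = 4.
3 is placed in column 1, so R2C1 = 4.
3 is placed in column 1, which forces R3C1 = 1.
1 is placed in column 2, leaving R3C2 = 3.
Cage e needs sum 10, leaving R3C3 = 4.
Row 3 already has 1; hence R3C4 = 2.
4 is placed in row 4; hence R4C3 = 2.
Column 2 already has 3; hence R2C2 = 2.
2 is placed in column 3, leaving R2C3 = 3.
Column 4 already has 2, so R2C4 = 1.
Column 3 already has 3, so R1C3 = 1.
1 is placed in column 4, which forces R1C4 = 3.
Completed grid: 2 4 1 3 / 4 2 3 1 / 1 3 4 2 / 3 1 2 4.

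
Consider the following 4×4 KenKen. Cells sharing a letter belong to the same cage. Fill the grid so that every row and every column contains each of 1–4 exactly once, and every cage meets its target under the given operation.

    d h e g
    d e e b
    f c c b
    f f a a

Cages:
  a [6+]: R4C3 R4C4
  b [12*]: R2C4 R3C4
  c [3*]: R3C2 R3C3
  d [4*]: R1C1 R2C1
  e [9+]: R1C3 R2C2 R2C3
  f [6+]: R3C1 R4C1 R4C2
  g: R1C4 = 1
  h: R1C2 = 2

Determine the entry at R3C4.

4

Cage h is a single given cell, leaving R1C2 = 2.
Cage g is a single given cell, which forces R1C4 = 1.
Row 1 already has 1, which forces R1C1 = 4.
Row 1 now contains 4, which forces R1C3 = 3.
The two cells of cage d must have product 4; hence R2C1 = 1.
1 is placed in row 2; hence R2C3 = 2.
3 is placed in column 3, so R3C3 = 1.
Column 3 already has 2, which forces R4C3 = 4.
Row 4 now contains 4, leaving R4C4 = 2.
Cage e needs sum 9, leaving R2C2 = 4.
Row 2 already has 4, leaving R2C4 = 3.
Cage f has sum 6; hence R3C1 = 2.
Row 3 now contains 1, so R3C2 = 3.
3 is placed in column 4; hence R3C4 = 4.
Row 4 now contains 2; hence R4C1 = 3.
The 3 cells of cage f must have sum 6; hence R4C2 = 1.
Completed grid: 4 2 3 1 / 1 4 2 3 / 2 3 1 4 / 3 1 4 2.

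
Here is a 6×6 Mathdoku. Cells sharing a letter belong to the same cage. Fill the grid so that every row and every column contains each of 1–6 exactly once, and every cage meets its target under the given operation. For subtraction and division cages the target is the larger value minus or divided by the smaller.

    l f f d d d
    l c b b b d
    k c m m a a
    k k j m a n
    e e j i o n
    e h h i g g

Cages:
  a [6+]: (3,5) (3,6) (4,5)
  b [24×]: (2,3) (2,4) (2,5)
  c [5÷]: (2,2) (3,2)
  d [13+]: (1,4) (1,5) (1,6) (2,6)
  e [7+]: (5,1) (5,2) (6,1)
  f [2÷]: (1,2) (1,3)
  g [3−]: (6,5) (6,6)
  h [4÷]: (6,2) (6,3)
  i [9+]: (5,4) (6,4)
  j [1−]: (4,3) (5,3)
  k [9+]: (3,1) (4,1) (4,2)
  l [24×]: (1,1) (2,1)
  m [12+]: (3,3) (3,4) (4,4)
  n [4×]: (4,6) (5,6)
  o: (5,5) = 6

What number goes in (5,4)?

4

Cage o is a single given cell, which forces (5,5) = 6.
Row 5 needs a 5, and only (5,3) is open for it.
Row 5 needs a 2, and only (5,2) is open for it.
Cage e has sum 7, which forces (5,1) = 3.
Row 5 already has 3; hence (5,4) = 4.
Row 5 now contains 4, so (5,6) = 1.
Cage e needs sum 7, so (6,1) = 2.
1 is placed in column 6, which forces (4,6) = 4.
Cage i's pair has sum 9, leaving (6,4) = 5.
Cage g's pair has difference 3; hence (6,5) = 3.
Cage g needs two cells with difference 3, which forces (6,6) = 6.
The 3 cells of cage a must have sum 6, so (3,6) = 3.
4 is placed in row 4, leaving (4,2) = 3.
4 is placed in row 4; hence (4,3) = 6.
6 is placed in row 4, so (4,4) = 2.
Row 4 now contains 2, so (4,5) = 1.
The 4 cells of cage d must have sum 13; hence (1,4) = 1.
Cage d needs sum 13, so (1,5) = 5.
Cage d needs sum 13; hence (1,6) = 2.
The 4 cells of cage d must have sum 13, which forces (2,6) = 5.
Cage k needs sum 9, so (3,1) = 1.
1 is placed in row 3, leaving (3,2) = 5.
Row 3 now contains 3, leaving (3,3) = 4.
Column 4 now contains 2, so (3,4) = 6.
Column 5 now contains 1, which forces (3,5) = 2.
Row 4 already has 1, so (4,1) = 5.
4 is placed in column 3, so (6,3) = 1.
Cage f needs two cells with quotient 2, leaving (1,2) = 6.
Row 1 already has 2, so (1,3) = 3.
5 is placed in row 2, which forces (2,2) = 1.
1 is placed in column 3, which forces (2,3) = 2.
Column 4 now contains 6, which forces (2,4) = 3.
2 is placed in column 5, so (2,5) = 4.
Row 6 already has 1; hence (6,2) = 4.
Row 1 now contains 6; hence (1,1) = 4.
4 is placed in row 2, which forces (2,1) = 6.
The full grid is 4 6 3 1 5 2 / 6 1 2 3 4 5 / 1 5 4 6 2 3 / 5 3 6 2 1 4 / 3 2 5 4 6 1 / 2 4 1 5 3 6.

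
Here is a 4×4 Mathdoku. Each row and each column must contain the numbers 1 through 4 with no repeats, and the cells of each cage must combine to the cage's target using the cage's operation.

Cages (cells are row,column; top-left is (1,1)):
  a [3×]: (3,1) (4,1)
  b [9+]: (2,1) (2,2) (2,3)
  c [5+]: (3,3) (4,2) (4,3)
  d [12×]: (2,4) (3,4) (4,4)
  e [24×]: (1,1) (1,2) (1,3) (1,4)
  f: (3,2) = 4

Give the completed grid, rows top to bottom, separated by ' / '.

Cage f is a single given cell, leaving (3,2) = 4.
In row 2, 1 can only go at (2,4), so (2,4) = 1.
Column 4 now contains 1, which forces (3,4) = 3.
Cage d has product 12, so (4,4) = 4.
Column 4 already has 4, leaving (1,4) = 2.
Row 3 now contains 3, leaving (3,1) = 1.
1 is placed in row 3; hence (3,3) = 2.
Cage a needs two cells with product 3, so (4,1) = 3.
Row 4 already has 3; hence (4,3) = 1.
Column 1 now contains 3, leaving (1,1) = 4.
Cage e needs product 24, leaving (1,2) = 1.
Cage e has product 24, so (1,3) = 3.
Column 1 already has 4, leaving (2,1) = 2.
Row 2 already has 2; hence (2,2) = 3.
Column 3 now contains 3, leaving (2,3) = 4.
Row 4 already has 1, leaving (4,2) = 2.

4 1 3 2 / 2 3 4 1 / 1 4 2 3 / 3 2 1 4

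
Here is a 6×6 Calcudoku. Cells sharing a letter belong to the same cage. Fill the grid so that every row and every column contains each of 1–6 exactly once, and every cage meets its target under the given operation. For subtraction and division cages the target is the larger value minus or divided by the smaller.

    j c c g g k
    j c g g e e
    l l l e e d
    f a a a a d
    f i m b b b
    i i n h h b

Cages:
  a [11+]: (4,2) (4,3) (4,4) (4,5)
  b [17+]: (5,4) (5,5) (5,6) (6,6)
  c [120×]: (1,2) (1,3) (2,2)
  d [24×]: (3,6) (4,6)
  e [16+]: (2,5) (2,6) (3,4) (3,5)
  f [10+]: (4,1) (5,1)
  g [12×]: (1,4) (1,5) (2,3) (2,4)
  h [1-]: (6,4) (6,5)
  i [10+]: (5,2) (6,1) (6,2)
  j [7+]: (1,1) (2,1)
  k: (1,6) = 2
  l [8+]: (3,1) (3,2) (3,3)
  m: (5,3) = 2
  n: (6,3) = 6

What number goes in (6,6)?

5

K is a freebie; hence (1,6) = 2.
Cage m is given, so (5,3) = 2.
Cage n is given; hence (6,3) = 6.
Cage j needs two cells with sum 7, which forces (1,1) = 5.
Row 1 already has 5; hence (1,3) = 4.
Cage j needs two cells with sum 7, which forces (2,1) = 2.
Row 1 already has 4, leaving (1,2) = 6.
The 3 cells of cage c must have product 120; hence (2,2) = 5.
The 4 cells of cage g must have product 12, leaving (2,3) = 1.
Cage g needs product 12, so (2,4) = 4.
Row 2 now contains 1, so (2,6) = 3.
3 is placed in column 6, leaving (6,6) = 5.
Row 2 now contains 3; hence (2,5) = 6.
Cage l needs sum 8, leaving (3,1) = 1.
Cage i needs sum 10, which forces (5,2) = 3.
Column 5 now contains 6, so (5,5) = 5.
5 is placed in column 6; hence (5,6) = 1.
Cage i needs sum 10; hence (6,1) = 3.
Cage i has sum 10; hence (6,2) = 4.
Column 2 now contains 4, which forces (3,2) = 2.
The 3 cells of cage l must have sum 8, so (3,3) = 5.
Row 3 now contains 5; hence (3,4) = 3.
2 is placed in row 3, which forces (3,5) = 4.
Row 3 now contains 4, which forces (3,6) = 6.
Column 2 now contains 2, which forces (4,2) = 1.
Column 3 already has 5, so (4,3) = 3.
Row 4 now contains 3, leaving (4,5) = 2.
Column 6 already has 6, so (4,6) = 4.
5 is placed in row 5, so (5,4) = 6.
Column 5 already has 2; hence (6,5) = 1.
Column 4 already has 3, leaving (1,4) = 1.
Column 5 already has 1, so (1,5) = 3.
4 is placed in row 4, which forces (4,1) = 6.
2 is placed in row 4, which forces (4,4) = 5.
Row 5 already has 6, so (5,1) = 4.
Row 6 already has 1, leaving (6,4) = 2.
Filled in: 5 6 4 1 3 2 / 2 5 1 4 6 3 / 1 2 5 3 4 6 / 6 1 3 5 2 4 / 4 3 2 6 5 1 / 3 4 6 2 1 5.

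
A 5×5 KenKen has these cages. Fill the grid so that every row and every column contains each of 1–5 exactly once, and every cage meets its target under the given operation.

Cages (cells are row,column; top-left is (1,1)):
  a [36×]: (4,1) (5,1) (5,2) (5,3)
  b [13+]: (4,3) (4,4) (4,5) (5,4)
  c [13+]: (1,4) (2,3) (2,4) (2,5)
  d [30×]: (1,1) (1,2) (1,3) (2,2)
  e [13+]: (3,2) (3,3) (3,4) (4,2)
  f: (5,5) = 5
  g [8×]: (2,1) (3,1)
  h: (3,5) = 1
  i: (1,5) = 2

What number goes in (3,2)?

5

I is a freebie, so (1,5) = 2.
Cage h is a single given cell, leaving (3,5) = 1.
Cage a needs product 36, so (4,1) = 3.
F is a freebie, leaving (5,5) = 5.
The 4 cells of cage d must have product 30; hence (2,2) = 2.
Column 5 now contains 5, leaving (4,5) = 4.
2 is placed in row 2, so (2,1) = 4.
Column 5 already has 4; hence (2,5) = 3.
Cage g needs two cells with product 8; hence (3,1) = 2.
Row 4 already has 4, leaving (4,2) = 1.
Row 4 now contains 1, so (4,4) = 5.
Column 1 now contains 4; hence (5,1) = 1.
1 is placed in column 1, leaving (1,1) = 5.
The 4 cells of cage d must have product 30, which forces (1,2) = 3.
Cage d needs product 30, which forces (1,3) = 1.
Cage c needs sum 13, which forces (1,4) = 4.
The 4 cells of cage c must have sum 13; hence (2,3) = 5.
Column 4 already has 5; hence (2,4) = 1.
Column 4 already has 4, leaving (3,4) = 3.
Row 4 now contains 5; hence (4,3) = 2.
Column 2 now contains 3, so (5,2) = 4.
Row 5 now contains 4, which forces (5,3) = 3.
Cage b needs sum 13, leaving (5,4) = 2.
4 is placed in column 2, so (3,2) = 5.
Row 3 now contains 3; hence (3,3) = 4.
Filled in: 5 3 1 4 2 / 4 2 5 1 3 / 2 5 4 3 1 / 3 1 2 5 4 / 1 4 3 2 5.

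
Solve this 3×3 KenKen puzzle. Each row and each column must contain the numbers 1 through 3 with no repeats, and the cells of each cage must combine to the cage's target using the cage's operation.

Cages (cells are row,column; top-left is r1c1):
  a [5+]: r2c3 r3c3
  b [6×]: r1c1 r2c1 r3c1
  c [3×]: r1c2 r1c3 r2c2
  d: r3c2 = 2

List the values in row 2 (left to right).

3 1 2

Cage c has product 3, so r1c2 = 3.
Cage c needs product 3; hence r1c3 = 1.
The 3 cells of cage c must have product 3, leaving r2c2 = 1.
Cage d is given, which forces r3c2 = 2.
Row 3 already has 2, so r3c3 = 3.
1 is placed in row 1, so r1c1 = 2.
The 3 cells of cage b must have product 6, leaving r2c1 = 3.
Column 3 already has 3, so r2c3 = 2.
Row 3 now contains 3, which forces r3c1 = 1.
Filled in: 2 3 1 / 3 1 2 / 1 2 3.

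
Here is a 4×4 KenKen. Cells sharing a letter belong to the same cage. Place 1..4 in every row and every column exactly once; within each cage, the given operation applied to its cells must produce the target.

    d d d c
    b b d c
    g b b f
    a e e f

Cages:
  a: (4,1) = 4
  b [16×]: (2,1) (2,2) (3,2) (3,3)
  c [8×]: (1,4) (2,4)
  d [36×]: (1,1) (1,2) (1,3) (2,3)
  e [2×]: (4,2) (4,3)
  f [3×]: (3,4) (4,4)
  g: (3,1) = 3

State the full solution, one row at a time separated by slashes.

1 3 4 2 / 2 1 3 4 / 3 4 2 1 / 4 2 1 3

Cage d needs product 36; hence (2,3) = 3.
Cage g is given, leaving (3,1) = 3.
Row 3 already has 3; hence (3,4) = 1.
Cage a is given, so (4,1) = 4.
Column 4 now contains 1, which forces (4,4) = 3.
Column 1 now contains 4, so (1,1) = 1.
Cage d has product 36; hence (1,2) = 3.
The 4 cells of cage d must have product 36; hence (1,3) = 4.
4 is placed in row 1, leaving (1,4) = 2.
Column 1 now contains 1, which forces (2,1) = 2.
2 is placed in row 2; hence (2,2) = 1.
Column 4 now contains 2, leaving (2,4) = 4.
4 is placed in column 3; hence (3,3) = 2.
Column 2 already has 1, leaving (4,2) = 2.
Column 3 already has 2, leaving (4,3) = 1.
Row 3 already has 2, leaving (3,2) = 4.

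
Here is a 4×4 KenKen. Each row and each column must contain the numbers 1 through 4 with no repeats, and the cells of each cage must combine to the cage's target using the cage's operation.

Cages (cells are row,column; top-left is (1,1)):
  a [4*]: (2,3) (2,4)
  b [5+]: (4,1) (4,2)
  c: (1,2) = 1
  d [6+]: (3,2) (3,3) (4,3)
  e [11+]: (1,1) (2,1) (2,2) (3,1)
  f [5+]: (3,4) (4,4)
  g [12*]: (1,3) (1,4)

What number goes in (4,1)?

C is a freebie, which forces (1,2) = 1.
The only place for 2 in row 1 is (1,1).
The only place for 2 in row 2 is (2,2).
Column 2 now contains 2, so (3,2) = 3.
The two cells of cage b must have sum 5; hence (4,1) = 1.
Column 2 now contains 2, which forces (4,2) = 4.
Row 4 now contains 1, which forces (4,3) = 2.
2 is placed in row 4, which forces (4,4) = 3.
Cage g's pair has product 12; hence (1,3) = 3.
Column 4 now contains 3, leaving (1,4) = 4.
Cage e needs sum 11; hence (2,1) = 3.
Column 4 now contains 4, which forces (2,4) = 1.
Row 3 now contains 3, leaving (3,1) = 4.
2 is placed in column 3, so (3,3) = 1.
Cage f needs two cells with sum 5, leaving (3,4) = 2.
Row 2 now contains 1, leaving (2,3) = 4.
Filled in: 2 1 3 4 / 3 2 4 1 / 4 3 1 2 / 1 4 2 3.

1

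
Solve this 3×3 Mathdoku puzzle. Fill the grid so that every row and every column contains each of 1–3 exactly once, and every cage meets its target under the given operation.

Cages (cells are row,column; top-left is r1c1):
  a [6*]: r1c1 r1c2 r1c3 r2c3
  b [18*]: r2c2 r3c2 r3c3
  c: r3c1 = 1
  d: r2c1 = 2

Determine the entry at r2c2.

Cage d is a single given cell, which forces r2c1 = 2.
The 3 cells of cage b must have product 18, so r2c2 = 3.
Cage a has product 6, so r2c3 = 1.
C is a freebie, which forces r3c1 = 1.
The 3 cells of cage b must have product 18, leaving r3c2 = 2.
The 3 cells of cage b must have product 18; hence r3c3 = 3.
1 is placed in column 1; hence r1c1 = 3.
Column 2 already has 2, so r1c2 = 1.
Column 3 now contains 3; hence r1c3 = 2.
Completed grid: 3 1 2 / 2 3 1 / 1 2 3.

3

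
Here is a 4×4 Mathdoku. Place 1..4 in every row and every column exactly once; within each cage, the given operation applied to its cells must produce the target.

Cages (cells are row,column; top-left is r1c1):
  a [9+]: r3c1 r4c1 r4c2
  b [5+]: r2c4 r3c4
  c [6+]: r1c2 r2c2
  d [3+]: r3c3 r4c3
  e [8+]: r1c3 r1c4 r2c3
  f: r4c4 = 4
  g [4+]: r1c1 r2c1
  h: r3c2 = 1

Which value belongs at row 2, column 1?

Cage h is given, leaving r3c2 = 1.
1 is placed in row 3; hence r3c3 = 2.
Column 3 already has 2, leaving r4c3 = 1.
Cage f is given; hence r4c4 = 4.
Cage e has sum 8; hence r1c4 = 1.
The two cells of cage b must have sum 5, leaving r2c4 = 2.
Cage a needs sum 9, leaving r3c1 = 4.
Column 4 now contains 4; hence r3c4 = 3.
Row 1 now contains 1; hence r1c1 = 3.
The two cells of cage c must have sum 6, leaving r1c2 = 2.
Row 1 already has 3; hence r1c3 = 4.
The two cells of cage g must have sum 4, which forces r2c1 = 1.
Row 2 now contains 2; hence r2c2 = 4.
4 is placed in column 3; hence r2c3 = 3.
3 is placed in column 1, leaving r4c1 = 2.
Column 2 already has 2; hence r4c2 = 3.
The full grid is 3 2 4 1 / 1 4 3 2 / 4 1 2 3 / 2 3 1 4.

1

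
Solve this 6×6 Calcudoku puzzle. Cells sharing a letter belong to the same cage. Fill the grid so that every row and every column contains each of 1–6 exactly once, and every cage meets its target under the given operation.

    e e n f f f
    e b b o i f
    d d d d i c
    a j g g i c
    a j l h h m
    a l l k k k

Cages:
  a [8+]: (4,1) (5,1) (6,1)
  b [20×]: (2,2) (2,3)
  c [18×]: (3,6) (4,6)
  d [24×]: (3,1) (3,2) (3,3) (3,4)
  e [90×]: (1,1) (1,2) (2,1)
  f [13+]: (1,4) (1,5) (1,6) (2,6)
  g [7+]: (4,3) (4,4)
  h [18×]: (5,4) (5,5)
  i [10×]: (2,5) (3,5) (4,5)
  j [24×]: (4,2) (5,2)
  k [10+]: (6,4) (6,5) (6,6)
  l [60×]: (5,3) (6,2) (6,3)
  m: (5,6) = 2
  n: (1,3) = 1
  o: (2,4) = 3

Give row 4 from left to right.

4 6 2 5 1 3

N is a freebie, leaving (1,3) = 1.
O is a freebie, which forces (2,4) = 3.
Column 4 now contains 3; hence (5,4) = 6.
Row 5 already has 6; hence (5,5) = 3.
Cage m is given, which forces (5,6) = 2.
Cage j needs two cells with product 24, which forces (4,2) = 6.
Row 4 now contains 6; hence (4,6) = 3.
Row 5 already has 6, which forces (5,2) = 4.
4 is placed in row 5, which forces (5,3) = 5.
4 is placed in column 2; hence (2,2) = 5.
Column 3 now contains 5; hence (2,3) = 4.
The 4 cells of cage f must have sum 13; hence (2,6) = 1.
Column 6 already has 3, leaving (3,6) = 6.
Column 3 now contains 5, which forces (4,3) = 2.
Cage g's pair has sum 7; hence (4,4) = 5.
5 is placed in row 4, so (4,5) = 1.
5 is placed in row 5; hence (5,1) = 1.
Column 3 already has 4, which forces (6,3) = 6.
Cage e has product 90, so (1,1) = 5.
5 is placed in column 2; hence (1,2) = 3.
Cage f needs sum 13; hence (1,4) = 2.
Cage f has sum 13, leaving (1,5) = 6.
6 is placed in column 6, so (1,6) = 4.
Row 2 already has 5; hence (2,1) = 6.
Row 2 already has 1, so (2,5) = 2.
2 is placed in column 3; hence (3,3) = 3.
Cage i has product 10, so (3,5) = 5.
5 is placed in row 4, which forces (4,1) = 4.
Cage a needs sum 8, which forces (6,1) = 3.
Cage l needs product 60, leaving (6,2) = 2.
Cage k has sum 10, so (6,4) = 1.
Column 5 now contains 5, leaving (6,5) = 4.
4 is placed in column 6, so (6,6) = 5.
Column 1 now contains 4, so (3,1) = 2.
Column 2 already has 2, leaving (3,2) = 1.
1 is placed in column 4; hence (3,4) = 4.
Completed grid: 5 3 1 2 6 4 / 6 5 4 3 2 1 / 2 1 3 4 5 6 / 4 6 2 5 1 3 / 1 4 5 6 3 2 / 3 2 6 1 4 5.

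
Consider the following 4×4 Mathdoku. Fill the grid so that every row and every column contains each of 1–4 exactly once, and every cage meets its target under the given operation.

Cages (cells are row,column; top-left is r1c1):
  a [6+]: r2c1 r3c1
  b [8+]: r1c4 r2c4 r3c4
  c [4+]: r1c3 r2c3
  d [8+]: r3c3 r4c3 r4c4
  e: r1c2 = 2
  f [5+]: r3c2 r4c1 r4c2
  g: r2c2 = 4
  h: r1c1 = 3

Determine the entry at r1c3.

1

Cage h is a single given cell; hence r1c1 = 3.
Cage e is a single given cell; hence r1c2 = 2.
3 is placed in row 1, leaving r1c3 = 1.
1 is placed in row 1, which forces r1c4 = 4.
Cage g is a single given cell, so r2c2 = 4.
1 is placed in column 3; hence r2c3 = 3.
Row 2 already has 3; hence r2c4 = 1.
Column 2 now contains 2, leaving r3c2 = 1.
Column 4 now contains 1, which forces r3c4 = 3.
Column 2 already has 1; hence r4c2 = 3.
3 is placed in column 4; hence r4c4 = 2.
Row 2 now contains 4, which forces r2c1 = 2.
The two cells of cage a must have sum 6, so r3c1 = 4.
Cage d needs sum 8; hence r3c3 = 2.
2 is placed in row 4; hence r4c1 = 1.
2 is placed in row 4, leaving r4c3 = 4.
Completed grid: 3 2 1 4 / 2 4 3 1 / 4 1 2 3 / 1 3 4 2.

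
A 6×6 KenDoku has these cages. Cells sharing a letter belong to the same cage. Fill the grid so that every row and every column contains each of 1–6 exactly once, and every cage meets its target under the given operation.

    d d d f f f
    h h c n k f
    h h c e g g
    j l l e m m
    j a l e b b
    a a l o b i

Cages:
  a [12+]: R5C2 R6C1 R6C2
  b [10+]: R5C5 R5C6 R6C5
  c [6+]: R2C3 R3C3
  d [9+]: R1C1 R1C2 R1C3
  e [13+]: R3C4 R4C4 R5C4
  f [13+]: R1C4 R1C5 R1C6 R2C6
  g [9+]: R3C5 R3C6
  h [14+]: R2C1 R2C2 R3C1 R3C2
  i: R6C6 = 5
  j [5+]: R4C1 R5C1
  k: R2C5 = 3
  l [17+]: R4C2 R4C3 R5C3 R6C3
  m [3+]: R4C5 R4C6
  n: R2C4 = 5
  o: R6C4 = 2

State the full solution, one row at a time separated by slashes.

2 4 3 1 5 6 / 6 2 4 5 3 1 / 5 1 2 4 6 3 / 4 5 6 3 1 2 / 1 3 5 6 2 4 / 3 6 1 2 4 5

Cage n is a single given cell, leaving R2C4 = 5.
K is a freebie; hence R2C5 = 3.
Cage o is given; hence R6C4 = 2.
I is a freebie, leaving R6C6 = 5.
Column 4 needs a 1, and only R1C4 is open for it.
Row 1 needs a 5, and only R1C5 is open for it.
5 is placed in column 5, so R3C5 = 6.
The two cells of cage g must have sum 9, so R3C6 = 3.
Column 6 already has 3, so R5C6 = 4.
Column 6 already has 3; hence R1C6 = 6.
Column 6 already has 4, so R2C6 = 1.
3 is placed in row 3, leaving R3C4 = 4.
Column 6 now contains 1, which forces R4C6 = 2.
Cage b needs sum 10, which forces R5C5 = 2.
Cage b needs sum 10, which forces R6C5 = 4.
Cage c needs two cells with sum 6; hence R2C3 = 4.
The two cells of cage c must have sum 6, so R3C3 = 2.
Cage j's pair has sum 5, so R4C1 = 4.
Row 4 now contains 2, so R4C5 = 1.
Cage j needs two cells with sum 5, so R5C1 = 1.
The 3 cells of cage d must have sum 9, leaving R1C1 = 2.
Cage d has sum 9, which forces R1C2 = 4.
Column 3 now contains 2, which forces R1C3 = 3.
Column 1 now contains 2; hence R2C1 = 6.
Row 2 already has 6, which forces R2C2 = 2.
1 is placed in column 1; hence R3C1 = 5.
The 4 cells of cage h must have sum 14, leaving R3C2 = 1.
Column 1 now contains 6, so R6C1 = 3.
Column 2 now contains 1, which forces R6C2 = 6.
Row 6 now contains 6; hence R6C3 = 1.
The 4 cells of cage l must have sum 17, so R4C2 = 5.
The 4 cells of cage l must have sum 17; hence R4C3 = 6.
Row 4 now contains 6, which forces R4C4 = 3.
Cage a needs sum 12; hence R5C2 = 3.
Cage l needs sum 17, which forces R5C3 = 5.
3 is placed in column 4, so R5C4 = 6.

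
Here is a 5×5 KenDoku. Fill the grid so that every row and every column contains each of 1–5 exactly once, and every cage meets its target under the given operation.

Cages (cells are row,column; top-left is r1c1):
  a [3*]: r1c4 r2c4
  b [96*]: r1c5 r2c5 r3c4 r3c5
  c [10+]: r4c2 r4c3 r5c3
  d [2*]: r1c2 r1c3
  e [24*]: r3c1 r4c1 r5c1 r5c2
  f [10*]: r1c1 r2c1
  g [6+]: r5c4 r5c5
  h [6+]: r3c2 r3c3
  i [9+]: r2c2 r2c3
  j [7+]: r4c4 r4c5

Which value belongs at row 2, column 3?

5

The 4 cells of cage b must have product 96, so r3c4 = 4.
The only place for 4 in row 1 is r1c5.
Row 1 needs a 3, and only r1c4 is open for it.
3 is placed in column 4, which forces r2c4 = 1.
1 is placed in column 4, so r5c4 = 5.
Row 5 already has 5, which forces r5c5 = 1.
Column 4 now contains 5, so r4c4 = 2.
Cage j needs two cells with sum 7, so r4c5 = 5.
The 3 cells of cage c must have sum 10; hence r4c2 = 3.
The 3 cells of cage c must have sum 10, leaving r4c3 = 4.
Cage c has sum 10; hence r5c3 = 3.
The two cells of cage i must have sum 9, so r2c2 = 4.
Column 3 already has 4; hence r2c3 = 5.
Cage e needs product 24; hence r3c1 = 3.
Column 3 now contains 5; hence r3c3 = 1.
Row 3 now contains 3, leaving r3c5 = 2.
Row 4 now contains 4; hence r4c1 = 1.
Column 2 now contains 4, so r5c2 = 2.
The two cells of cage f must have product 10; hence r1c1 = 5.
2 is placed in column 2, so r1c2 = 1.
Column 3 already has 1, so r1c3 = 2.
Row 2 now contains 5, which forces r2c1 = 2.
2 is placed in column 5; hence r2c5 = 3.
1 is placed in row 3; hence r3c2 = 5.
Row 5 already has 2, so r5c1 = 4.
Completed grid: 5 1 2 3 4 / 2 4 5 1 3 / 3 5 1 4 2 / 1 3 4 2 5 / 4 2 3 5 1.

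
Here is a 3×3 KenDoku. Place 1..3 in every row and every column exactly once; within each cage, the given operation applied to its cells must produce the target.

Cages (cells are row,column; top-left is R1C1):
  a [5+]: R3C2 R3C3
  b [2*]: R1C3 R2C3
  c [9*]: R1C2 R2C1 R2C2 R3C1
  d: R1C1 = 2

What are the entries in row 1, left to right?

2 3 1

Cage d is a single given cell, leaving R1C1 = 2.
Row 1 now contains 2; hence R1C3 = 1.
Column 3 now contains 1, so R2C3 = 2.
2 is placed in column 3; hence R3C3 = 3.
Row 1 now contains 1, which forces R1C2 = 3.
Cage c has product 9, leaving R2C1 = 3.
Cage c has product 9, which forces R2C2 = 1.
Row 3 already has 3, which forces R3C1 = 1.
Row 3 already has 3, which forces R3C2 = 2.
Filled in: 2 3 1 / 3 1 2 / 1 2 3.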